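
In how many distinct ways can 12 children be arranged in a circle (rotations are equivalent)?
Circular: fix one position, arrange the rest. (12-1)! = 39916800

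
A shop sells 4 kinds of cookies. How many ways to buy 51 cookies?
C(51+4-1, 4-1) = C(54, 3) = 24804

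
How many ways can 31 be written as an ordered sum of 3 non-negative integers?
C(31+3-1, 3-1) = C(33, 2) = 528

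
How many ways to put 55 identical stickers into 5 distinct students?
C(55+5-1, 5-1) = C(59, 4) = 455126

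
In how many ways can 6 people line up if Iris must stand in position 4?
Fix one position: (6-1)! = 120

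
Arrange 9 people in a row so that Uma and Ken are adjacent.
Treat as block: (9-1)! × 2! = 40320 × 2 = 80640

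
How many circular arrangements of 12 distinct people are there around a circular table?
Circular: fix one position, arrange the rest. (12-1)! = 39916800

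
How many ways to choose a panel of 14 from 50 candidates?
C(50,14) = 50!/(14!×36!) = 937845656300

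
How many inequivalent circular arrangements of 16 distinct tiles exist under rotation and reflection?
(16-1)!/2 = 1307674368000/2 = 653837184000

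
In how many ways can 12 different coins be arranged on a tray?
12! = 479001600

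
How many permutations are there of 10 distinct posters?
10! = 3628800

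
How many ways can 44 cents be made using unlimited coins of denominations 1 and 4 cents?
Coefficient of x^44 in 1/(1-x^1) · 1/(1-x^4). Use j coins of 4 for j = 0..⌊44/4⌋ = 11, the rest in 1s: 11 + 1 = 12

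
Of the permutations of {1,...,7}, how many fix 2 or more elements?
Exactly j fixed points: C(7,j)·!(7-j); sum over j ≥ 2 (derangement numbers via !m = (m-1)·(!(m-1) + !(m-2)): !0..!5 = 1, 0, 1, 2, 9, 44). Σ_{j=2}^{7} C(7,j)·!(7-j) = C(7,2)·!5 + C(7,3)·!4 + C(7,4)·!3 + C(7,5)·!2 + C(7,6)·!1 + C(7,7)·!0 = 21·44 + 35·9 + 35·2 + 21·1 + 7·0 + 1·1 = 1331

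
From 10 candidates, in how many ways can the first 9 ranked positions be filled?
P(10,9) = 10!/(10-9)! = 3628800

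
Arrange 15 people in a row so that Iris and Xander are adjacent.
Treat as block: (15-1)! × 2! = 87178291200 × 2 = 174356582400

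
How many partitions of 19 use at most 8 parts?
By conjugation, equals partitions of 19 into parts ≤ 8. Let r_j(i) = number of partitions of i into parts ≤ j, for i = 0..19. r_1(i) = 1 for all i; r_j(i) = r_{j-1}(i) + r_j(i-j). Rows j = 2..8: ≤2: 1 1 2 2 3 3 4 4 5 5 6 6 7 7 8 8 9 9 10 10; ≤3: 1 1 2 3 4 5 7 8 10 12 14 16 19 21 24 27 30 33 37 40; ≤4: 1 1 2 3 5 6 9 11 15 18 23 27 34 39 47 54 64 72 84 94; ≤5: 1 1 2 3 5 7 10 13 18 23 30 37 47 57 70 84 101 119 141 164; ≤6: 1 1 2 3 5 7 11 14 20 26 35 44 58 71 90 110 136 163 199 235; ≤7: 1 1 2 3 5 7 11 15 21 28 38 49 65 82 105 131 164 201 248 300; ≤8: 1 1 2 3 5 7 11 15 22 29 40 52 70 89 116 146 186 230 288 352. r_8(19) = 352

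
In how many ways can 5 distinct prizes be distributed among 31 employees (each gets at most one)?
P(31,5) = 31!/(31-5)! = 20389320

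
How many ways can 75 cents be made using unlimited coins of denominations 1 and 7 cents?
Coefficient of x^75 in 1/(1-x^1) · 1/(1-x^7). Use j coins of 7 for j = 0..⌊75/7⌋ = 10, the rest in 1s: 10 + 1 = 11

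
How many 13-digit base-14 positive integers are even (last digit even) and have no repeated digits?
Last∈{0,2,4,6,8,10,12}. Last=0: 6227020800. Last nonzero: 6×12×P(12,11) = 34488115200. Total = 40715136000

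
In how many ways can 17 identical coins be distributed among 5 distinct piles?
C(17+5-1, 5-1) = C(21, 4) = 5985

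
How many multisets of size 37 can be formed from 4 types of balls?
C(37+4-1, 4-1) = C(40, 3) = 9880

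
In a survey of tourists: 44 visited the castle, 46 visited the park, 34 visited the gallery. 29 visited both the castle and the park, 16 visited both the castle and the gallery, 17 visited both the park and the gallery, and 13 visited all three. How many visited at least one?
|A∪B∪C| = 44+46+34-29-16-17+13 = 75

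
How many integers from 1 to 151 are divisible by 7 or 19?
⌊151/7⌋ + ⌊151/19⌋ - ⌊151/133⌋ = 21 + 7 - 1 = 27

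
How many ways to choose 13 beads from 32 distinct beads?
C(32,13) = 32!/(13!×19!) = 347373600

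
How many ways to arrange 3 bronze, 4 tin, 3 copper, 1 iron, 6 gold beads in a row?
17! / (3! × 4! × 3! × 1! × 6!) = 571771200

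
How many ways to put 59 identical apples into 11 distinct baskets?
C(59+11-1, 11-1) = C(69, 10) = 340032449328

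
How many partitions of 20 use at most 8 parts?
By conjugation, equals partitions of 20 into parts ≤ 8. Let r_j(i) = number of partitions of i into parts ≤ j, for i = 0..20. r_1(i) = 1 for all i; r_j(i) = r_{j-1}(i) + r_j(i-j). Rows j = 2..8: ≤2: 1 1 2 2 3 3 4 4 5 5 6 6 7 7 8 8 9 9 10 10 11; ≤3: 1 1 2 3 4 5 7 8 10 12 14 16 19 21 24 27 30 33 37 40 44; ≤4: 1 1 2 3 5 6 9 11 15 18 23 27 34 39 47 54 64 72 84 94 108; ≤5: 1 1 2 3 5 7 10 13 18 23 30 37 47 57 70 84 101 119 141 164 192; ≤6: 1 1 2 3 5 7 11 14 20 26 35 44 58 71 90 110 136 163 199 235 282; ≤7: 1 1 2 3 5 7 11 15 21 28 38 49 65 82 105 131 164 201 248 300 364; ≤8: 1 1 2 3 5 7 11 15 22 29 40 52 70 89 116 146 186 230 288 352 434. r_8(20) = 434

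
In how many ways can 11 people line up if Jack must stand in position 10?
Fix one position: (11-1)! = 3628800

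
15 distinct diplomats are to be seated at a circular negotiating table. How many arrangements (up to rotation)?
Circular: fix one position, arrange the rest. (15-1)! = 87178291200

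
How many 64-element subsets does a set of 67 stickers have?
C(67,64) = 67!/(64!×3!) = 47905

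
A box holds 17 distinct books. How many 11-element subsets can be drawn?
C(17,11) = 17!/(11!×6!) = 12376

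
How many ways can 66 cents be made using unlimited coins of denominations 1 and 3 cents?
Coefficient of x^66 in 1/(1-x^1) · 1/(1-x^3). Use j coins of 3 for j = 0..⌊66/3⌋ = 22, the rest in 1s: 22 + 1 = 23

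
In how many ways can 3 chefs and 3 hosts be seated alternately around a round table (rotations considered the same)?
Fix one of the chefs: (3-1)! ways for the remaining chefs, × 3! ways for the hosts = 2 × 6 = 12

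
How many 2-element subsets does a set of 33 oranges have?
C(33,2) = 33!/(2!×31!) = 528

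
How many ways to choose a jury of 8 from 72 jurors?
C(72,8) = 72!/(8!×64!) = 11969016345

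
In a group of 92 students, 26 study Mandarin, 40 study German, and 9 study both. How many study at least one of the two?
|A∪B| = |A| + |B| - |A∩B| = 26 + 40 - 9 = 57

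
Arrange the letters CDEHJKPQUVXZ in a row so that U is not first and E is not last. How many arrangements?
By inclusion-exclusion: 12! - 2×(12-1)! + (12-2)! = 479001600 - 79833600 + 3628800 = 402796800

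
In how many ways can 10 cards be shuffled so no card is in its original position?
!10 = Σ_{j=0}^{10} (-1)^j·10!/j! = 3628800 - 3628800 + 1814400 - 604800 + 151200 - 30240 + 5040 - 720 + 90 - 10 + 1 = 1334961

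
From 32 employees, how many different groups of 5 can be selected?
C(32,5) = 32!/(5!×27!) = 201376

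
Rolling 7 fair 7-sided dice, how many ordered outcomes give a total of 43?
Coefficient of x^43 in (x + x² + ... + x^7)^7. By inclusion-exclusion on dice exceeding 7: Σ_j (-1)^j C(7,j)·C(43-1-7j, 6) = C(7,0)·C(42,6) - C(7,1)·C(35,6) + C(7,2)·C(28,6) - C(7,3)·C(21,6) + C(7,4)·C(14,6) - C(7,5)·C(7,6) = 1·5245786 - 7·1623160 + 21·376740 - 35·54264 + 35·3003 - 21·7 = 924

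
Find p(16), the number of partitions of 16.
Pentagonal recurrence p(n) = p(n-1) + p(n-2) - p(n-5) - p(n-7) + p(n-12) + p(n-15) - ... gives p(0..15) = 1, 1, 2, 3, 5, 7, 11, 15, 22, 30, 42, 56, 77, 101, 135, 176. p(16) = p(15) + p(14) - p(11) - p(9) + p(4) + p(1) = 176 + 135 - 56 - 30 + 5 + 1 = 231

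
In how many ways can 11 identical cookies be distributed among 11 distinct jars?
C(11+11-1, 11-1) = C(21, 10) = 352716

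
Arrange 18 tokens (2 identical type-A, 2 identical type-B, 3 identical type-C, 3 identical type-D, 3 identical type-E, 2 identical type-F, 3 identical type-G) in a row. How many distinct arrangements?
18! / (2! × 2! × 3! × 3! × 3! × 2! × 3!) = 617512896000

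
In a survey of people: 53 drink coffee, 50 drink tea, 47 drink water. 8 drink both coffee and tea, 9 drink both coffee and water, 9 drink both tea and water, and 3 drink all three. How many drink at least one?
|A∪B∪C| = 53+50+47-8-9-9+3 = 127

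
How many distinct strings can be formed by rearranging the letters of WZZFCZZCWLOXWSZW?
16! / (1! × 5! × 4! × 1! × 1! × 1! × 1! × 2!) = 3632428800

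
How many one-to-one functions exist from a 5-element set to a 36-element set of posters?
P(36,5) = 36!/(36-5)! = 45239040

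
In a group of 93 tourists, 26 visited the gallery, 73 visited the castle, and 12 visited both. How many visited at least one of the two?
|A∪B| = |A| + |B| - |A∩B| = 26 + 73 - 12 = 87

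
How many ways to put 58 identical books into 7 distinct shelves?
C(58+7-1, 7-1) = C(64, 6) = 74974368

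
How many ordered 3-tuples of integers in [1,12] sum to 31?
Coefficient of x^31 in (x + x² + ... + x^12)^3. By inclusion-exclusion on dice exceeding 12: Σ_j (-1)^j C(3,j)·C(31-1-12j, 2) = C(3,0)·C(30,2) - C(3,1)·C(18,2) + C(3,2)·C(6,2) = 1·435 - 3·153 + 3·15 = 21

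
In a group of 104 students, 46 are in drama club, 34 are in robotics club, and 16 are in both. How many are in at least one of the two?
|A∪B| = |A| + |B| - |A∩B| = 46 + 34 - 16 = 64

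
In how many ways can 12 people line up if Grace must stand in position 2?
Fix one position: (12-1)! = 39916800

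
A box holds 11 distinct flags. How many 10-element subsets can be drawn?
C(11,10) = 11!/(10!×1!) = 11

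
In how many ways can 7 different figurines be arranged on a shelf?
7! = 5040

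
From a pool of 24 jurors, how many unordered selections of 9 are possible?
C(24,9) = 24!/(9!×15!) = 1307504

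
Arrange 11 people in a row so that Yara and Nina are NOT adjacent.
Total - adjacent = 11! - (11-1)!×2 = 39916800 - 7257600 = 32659200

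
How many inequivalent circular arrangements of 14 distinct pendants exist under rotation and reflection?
(14-1)!/2 = 6227020800/2 = 3113510400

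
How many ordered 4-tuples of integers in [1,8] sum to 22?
Coefficient of x^22 in (x + x² + ... + x^8)^4. By inclusion-exclusion on dice exceeding 8: Σ_j (-1)^j C(4,j)·C(22-1-8j, 3) = C(4,0)·C(21,3) - C(4,1)·C(13,3) + C(4,2)·C(5,3) = 1·1330 - 4·286 + 6·10 = 246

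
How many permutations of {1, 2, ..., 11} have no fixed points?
!11 = Σ_{j=0}^{11} (-1)^j·11!/j! = 39916800 - 39916800 + 19958400 - 6652800 + 1663200 - 332640 + 55440 - 7920 + 990 - 110 + 11 - 1 = 14684570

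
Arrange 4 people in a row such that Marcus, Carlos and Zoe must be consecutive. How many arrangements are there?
Treat the 3 as one block: (4-3+1)! × 3! = 2 × 6 = 12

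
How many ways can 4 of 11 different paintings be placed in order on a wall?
P(11,4) = 11!/(11-4)! = 7920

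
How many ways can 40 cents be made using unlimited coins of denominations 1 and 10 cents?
Coefficient of x^40 in 1/(1-x^1) · 1/(1-x^10). Use j coins of 10 for j = 0..⌊40/10⌋ = 4, the rest in 1s: 4 + 1 = 5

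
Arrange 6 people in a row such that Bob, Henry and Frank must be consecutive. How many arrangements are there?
Treat the 3 as one block: (6-3+1)! × 3! = 24 × 6 = 144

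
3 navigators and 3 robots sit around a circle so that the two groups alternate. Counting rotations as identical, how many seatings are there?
Fix one of the navigators: (3-1)! ways for the remaining navigators, × 3! ways for the robots = 2 × 6 = 12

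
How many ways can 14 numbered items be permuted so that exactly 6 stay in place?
Choose the 6 fixed points C(14,6) = 3003, derange the rest: !8 = Σ_{j=0}^{8} (-1)^j·8!/j! = 40320 - 40320 + 20160 - 6720 + 1680 - 336 + 56 - 8 + 1 = 14833. Product = 3003 × 14833 = 44543499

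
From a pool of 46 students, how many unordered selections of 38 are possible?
C(46,38) = 46!/(38!×8!) = 260932815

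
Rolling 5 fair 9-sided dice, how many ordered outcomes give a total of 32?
Coefficient of x^32 in (x + x² + ... + x^9)^5. By inclusion-exclusion on dice exceeding 9: Σ_j (-1)^j C(5,j)·C(32-1-9j, 4) = C(5,0)·C(31,4) - C(5,1)·C(22,4) + C(5,2)·C(13,4) - C(5,3)·C(4,4) = 1·31465 - 5·7315 + 10·715 - 10·1 = 2030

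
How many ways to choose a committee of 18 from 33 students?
C(33,18) = 33!/(18!×15!) = 1037158320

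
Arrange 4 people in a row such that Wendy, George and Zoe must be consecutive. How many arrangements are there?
Treat the 3 as one block: (4-3+1)! × 3! = 2 × 6 = 12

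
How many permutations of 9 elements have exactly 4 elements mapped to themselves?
Choose the 4 fixed points C(9,4) = 126, derange the rest: !5 = Σ_{j=0}^{5} (-1)^j·5!/j! = 120 - 120 + 60 - 20 + 5 - 1 = 44. Product = 126 × 44 = 5544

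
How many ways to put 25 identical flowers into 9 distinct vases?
C(25+9-1, 9-1) = C(33, 8) = 13884156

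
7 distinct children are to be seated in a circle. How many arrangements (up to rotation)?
Circular: fix one position, arrange the rest. (7-1)! = 720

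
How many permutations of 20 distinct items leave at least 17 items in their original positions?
Exactly j fixed points: C(20,j)·!(20-j); sum over j ≥ 17 (derangement numbers via !m = (m-1)·(!(m-1) + !(m-2)): !0..!3 = 1, 0, 1, 2). Σ_{j=17}^{20} C(20,j)·!(20-j) = C(20,17)·!3 + C(20,18)·!2 + C(20,19)·!1 + C(20,20)·!0 = 1140·2 + 190·1 + 20·0 + 1·1 = 2471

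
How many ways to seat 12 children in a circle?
Circular: fix one position, arrange the rest. (12-1)! = 39916800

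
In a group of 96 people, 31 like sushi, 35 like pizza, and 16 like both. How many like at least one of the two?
|A∪B| = |A| + |B| - |A∩B| = 31 + 35 - 16 = 50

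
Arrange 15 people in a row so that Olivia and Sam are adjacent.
Treat as block: (15-1)! × 2! = 87178291200 × 2 = 174356582400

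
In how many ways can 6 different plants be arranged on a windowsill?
6! = 720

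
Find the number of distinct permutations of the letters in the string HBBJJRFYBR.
10! / (2! × 3! × 1! × 1! × 2! × 1!) = 151200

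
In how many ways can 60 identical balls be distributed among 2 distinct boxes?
C(60+2-1, 2-1) = C(61, 1) = 61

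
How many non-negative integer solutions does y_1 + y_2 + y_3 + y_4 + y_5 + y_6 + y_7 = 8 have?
C(8+7-1, 7-1) = C(14, 6) = 3003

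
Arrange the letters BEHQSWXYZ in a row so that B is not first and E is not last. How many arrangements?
By inclusion-exclusion: 9! - 2×(9-1)! + (9-2)! = 362880 - 80640 + 5040 = 287280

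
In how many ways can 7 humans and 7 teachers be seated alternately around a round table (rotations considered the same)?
Fix one of the humans: (7-1)! ways for the remaining humans, × 7! ways for the teachers = 720 × 5040 = 3628800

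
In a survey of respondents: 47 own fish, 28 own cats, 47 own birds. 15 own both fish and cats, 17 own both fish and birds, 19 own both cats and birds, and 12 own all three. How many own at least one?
|A∪B∪C| = 47+28+47-15-17-19+12 = 83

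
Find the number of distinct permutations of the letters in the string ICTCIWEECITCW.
13! / (4! × 3! × 2! × 2! × 2!) = 5405400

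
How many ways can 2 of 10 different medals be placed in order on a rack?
P(10,2) = 10!/(10-2)! = 90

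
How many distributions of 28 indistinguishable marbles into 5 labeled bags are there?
C(28+5-1, 5-1) = C(32, 4) = 35960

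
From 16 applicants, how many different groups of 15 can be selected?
C(16,15) = 16!/(15!×1!) = 16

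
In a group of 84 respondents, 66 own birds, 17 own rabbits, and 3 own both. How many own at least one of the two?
|A∪B| = |A| + |B| - |A∩B| = 66 + 17 - 3 = 80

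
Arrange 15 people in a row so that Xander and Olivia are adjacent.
Treat as block: (15-1)! × 2! = 87178291200 × 2 = 174356582400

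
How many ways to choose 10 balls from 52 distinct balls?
C(52,10) = 52!/(10!×42!) = 15820024220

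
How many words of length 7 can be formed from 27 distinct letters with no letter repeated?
P(27,7) = 27!/(27-7)! = 4475671200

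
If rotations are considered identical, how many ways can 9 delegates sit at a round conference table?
Circular: fix one position, arrange the rest. (9-1)! = 40320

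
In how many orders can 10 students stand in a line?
10! = 3628800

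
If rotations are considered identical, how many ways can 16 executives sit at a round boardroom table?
Circular: fix one position, arrange the rest. (16-1)! = 1307674368000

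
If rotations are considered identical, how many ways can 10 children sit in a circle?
Circular: fix one position, arrange the rest. (10-1)! = 362880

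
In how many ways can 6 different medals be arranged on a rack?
6! = 720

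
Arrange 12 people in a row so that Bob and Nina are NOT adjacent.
Total - adjacent = 12! - (12-1)!×2 = 479001600 - 79833600 = 399168000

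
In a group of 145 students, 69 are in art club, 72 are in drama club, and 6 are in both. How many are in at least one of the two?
|A∪B| = |A| + |B| - |A∩B| = 69 + 72 - 6 = 135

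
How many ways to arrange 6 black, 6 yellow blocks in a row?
12! / (6! × 6!) = 924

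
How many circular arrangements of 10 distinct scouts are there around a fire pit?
Circular: fix one position, arrange the rest. (10-1)! = 362880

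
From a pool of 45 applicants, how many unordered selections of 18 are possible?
C(45,18) = 45!/(18!×27!) = 1715884494940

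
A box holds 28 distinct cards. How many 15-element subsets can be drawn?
C(28,15) = 28!/(15!×13!) = 37442160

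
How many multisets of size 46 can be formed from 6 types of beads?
C(46+6-1, 6-1) = C(51, 5) = 2349060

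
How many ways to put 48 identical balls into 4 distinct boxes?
C(48+4-1, 4-1) = C(51, 3) = 20825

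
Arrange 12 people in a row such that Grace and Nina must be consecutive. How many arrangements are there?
Treat the 2 as one block: (12-2+1)! × 2! = 39916800 × 2 = 79833600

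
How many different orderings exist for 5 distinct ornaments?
5! = 120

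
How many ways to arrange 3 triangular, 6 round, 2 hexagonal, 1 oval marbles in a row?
12! / (3! × 6! × 2! × 1!) = 55440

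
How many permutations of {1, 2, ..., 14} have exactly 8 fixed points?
Choose the 8 fixed points C(14,8) = 3003, derange the rest: !6 = Σ_{j=0}^{6} (-1)^j·6!/j! = 720 - 720 + 360 - 120 + 30 - 6 + 1 = 265. Product = 3003 × 265 = 795795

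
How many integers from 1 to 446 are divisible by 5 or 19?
⌊446/5⌋ + ⌊446/19⌋ - ⌊446/95⌋ = 89 + 23 - 4 = 108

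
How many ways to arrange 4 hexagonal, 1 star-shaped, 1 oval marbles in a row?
6! / (4! × 1! × 1!) = 30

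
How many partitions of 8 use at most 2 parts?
By conjugation, equals partitions of 8 into parts ≤ 2. Let r_j(i) = number of partitions of i into parts ≤ j, for i = 0..8. r_1(i) = 1 for all i; r_j(i) = r_{j-1}(i) + r_j(i-j). Rows j = 2..2: ≤2: 1 1 2 2 3 3 4 4 5. r_2(8) = 5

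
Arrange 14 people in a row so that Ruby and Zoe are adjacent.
Treat as block: (14-1)! × 2! = 6227020800 × 2 = 12454041600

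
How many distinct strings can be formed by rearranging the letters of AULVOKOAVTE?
11! / (1! × 2! × 1! × 1! × 1! × 2! × 1! × 2!) = 4989600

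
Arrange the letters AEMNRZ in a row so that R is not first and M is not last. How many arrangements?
By inclusion-exclusion: 6! - 2×(6-1)! + (6-2)! = 720 - 240 + 24 = 504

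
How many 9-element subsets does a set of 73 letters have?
C(73,9) = 73!/(9!×64!) = 97082021465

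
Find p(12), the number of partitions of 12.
Pentagonal recurrence p(n) = p(n-1) + p(n-2) - p(n-5) - p(n-7) + p(n-12) + p(n-15) - ... gives p(0..11) = 1, 1, 2, 3, 5, 7, 11, 15, 22, 30, 42, 56. p(12) = p(11) + p(10) - p(7) - p(5) + p(0) = 56 + 42 - 15 - 7 + 1 = 77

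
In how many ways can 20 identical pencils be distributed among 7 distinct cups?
C(20+7-1, 7-1) = C(26, 6) = 230230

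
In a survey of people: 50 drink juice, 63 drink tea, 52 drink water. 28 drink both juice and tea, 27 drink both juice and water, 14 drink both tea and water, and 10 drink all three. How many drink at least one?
|A∪B∪C| = 50+63+52-28-27-14+10 = 106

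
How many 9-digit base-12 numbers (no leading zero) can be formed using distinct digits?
First digit: 11 choices (nonzero). Then descending: 11 × 11 × 10 × 9 × 8 × 7 × 6 × 5 × 4 = 73180800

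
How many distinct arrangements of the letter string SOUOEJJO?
8! / (1! × 3! × 1! × 1! × 2!) = 3360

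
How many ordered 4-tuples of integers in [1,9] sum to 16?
Coefficient of x^16 in (x + x² + ... + x^9)^4. By inclusion-exclusion on dice exceeding 9: Σ_j (-1)^j C(4,j)·C(16-1-9j, 3) = C(4,0)·C(15,3) - C(4,1)·C(6,3) = 1·455 - 4·20 = 375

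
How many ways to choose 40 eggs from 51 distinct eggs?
C(51,40) = 51!/(40!×11!) = 47626016970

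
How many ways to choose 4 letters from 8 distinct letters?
C(8,4) = 8!/(4!×4!) = 70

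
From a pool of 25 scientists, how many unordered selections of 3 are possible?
C(25,3) = 25!/(3!×22!) = 2300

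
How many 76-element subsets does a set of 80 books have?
C(80,76) = 80!/(76!×4!) = 1581580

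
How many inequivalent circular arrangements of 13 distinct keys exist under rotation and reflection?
(13-1)!/2 = 479001600/2 = 239500800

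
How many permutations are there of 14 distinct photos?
14! = 87178291200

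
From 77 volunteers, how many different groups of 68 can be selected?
C(77,68) = 77!/(68!×9!) = 161322559475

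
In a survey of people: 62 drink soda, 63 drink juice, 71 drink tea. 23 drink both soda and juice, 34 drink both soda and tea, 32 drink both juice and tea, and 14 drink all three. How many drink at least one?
|A∪B∪C| = 62+63+71-23-34-32+14 = 121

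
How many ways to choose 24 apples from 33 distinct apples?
C(33,24) = 33!/(24!×9!) = 38567100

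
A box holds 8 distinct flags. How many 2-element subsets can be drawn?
C(8,2) = 8!/(2!×6!) = 28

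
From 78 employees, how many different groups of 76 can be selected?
C(78,76) = 78!/(76!×2!) = 3003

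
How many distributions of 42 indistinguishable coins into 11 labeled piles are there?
C(42+11-1, 11-1) = C(52, 10) = 15820024220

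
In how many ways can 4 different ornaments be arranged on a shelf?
4! = 24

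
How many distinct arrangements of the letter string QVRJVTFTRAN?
11! / (2! × 1! × 2! × 1! × 1! × 1! × 2! × 1!) = 4989600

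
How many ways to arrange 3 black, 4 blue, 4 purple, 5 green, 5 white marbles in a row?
21! / (3! × 4! × 4! × 5! × 5!) = 1026615189600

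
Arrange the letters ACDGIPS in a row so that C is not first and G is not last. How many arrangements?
By inclusion-exclusion: 7! - 2×(7-1)! + (7-2)! = 5040 - 1440 + 120 = 3720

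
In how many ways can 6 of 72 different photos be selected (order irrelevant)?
C(72,6) = 72!/(6!×66!) = 156238908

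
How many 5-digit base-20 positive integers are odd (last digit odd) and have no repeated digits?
Last∈{1,3,5,7,9,11,13,15,17,19}. Last=0: 0. Last nonzero: 10×18×P(18,3) = 881280. Total = 881280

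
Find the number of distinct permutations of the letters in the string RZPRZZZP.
8! / (2! × 4! × 2!) = 420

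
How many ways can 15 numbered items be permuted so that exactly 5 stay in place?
Choose the 5 fixed points C(15,5) = 3003, derange the rest: !10 = Σ_{j=0}^{10} (-1)^j·10!/j! = 3628800 - 3628800 + 1814400 - 604800 + 151200 - 30240 + 5040 - 720 + 90 - 10 + 1 = 1334961. Product = 3003 × 1334961 = 4008887883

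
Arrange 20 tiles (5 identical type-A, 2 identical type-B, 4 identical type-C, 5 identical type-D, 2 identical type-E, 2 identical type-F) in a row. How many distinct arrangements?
20! / (5! × 2! × 4! × 5! × 2! × 2!) = 879955876800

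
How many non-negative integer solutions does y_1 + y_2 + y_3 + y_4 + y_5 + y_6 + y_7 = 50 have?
C(50+7-1, 7-1) = C(56, 6) = 32468436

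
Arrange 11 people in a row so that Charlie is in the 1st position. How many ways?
Fix one position: (11-1)! = 3628800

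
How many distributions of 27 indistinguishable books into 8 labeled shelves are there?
C(27+8-1, 8-1) = C(34, 7) = 5379616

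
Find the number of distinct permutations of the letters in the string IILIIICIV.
9! / (1! × 6! × 1! × 1!) = 504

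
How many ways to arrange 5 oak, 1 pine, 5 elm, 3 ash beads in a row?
14! / (5! × 1! × 5! × 3!) = 1009008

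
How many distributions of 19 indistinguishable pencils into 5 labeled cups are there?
C(19+5-1, 5-1) = C(23, 4) = 8855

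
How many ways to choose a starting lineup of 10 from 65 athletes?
C(65,10) = 65!/(10!×55!) = 179013799328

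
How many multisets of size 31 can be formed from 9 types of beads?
C(31+9-1, 9-1) = C(39, 8) = 61523748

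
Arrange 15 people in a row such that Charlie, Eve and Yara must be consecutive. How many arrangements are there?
Treat the 3 as one block: (15-3+1)! × 3! = 6227020800 × 6 = 37362124800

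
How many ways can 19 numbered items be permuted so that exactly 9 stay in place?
Choose the 9 fixed points C(19,9) = 92378, derange the rest: !10 = Σ_{j=0}^{10} (-1)^j·10!/j! = 3628800 - 3628800 + 1814400 - 604800 + 151200 - 30240 + 5040 - 720 + 90 - 10 + 1 = 1334961. Product = 92378 × 1334961 = 123321027258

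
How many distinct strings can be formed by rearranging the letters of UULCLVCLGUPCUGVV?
16! / (3! × 2! × 3! × 1! × 4! × 3!) = 2018016000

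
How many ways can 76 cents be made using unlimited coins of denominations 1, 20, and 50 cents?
Coefficient of x^76 in 1/(1-x^1) · 1/(1-x^20) · 1/(1-x^50). Case on j = number of 50-cent coins (j = 0..1); remainder r = 76 - 50j is made from {1,20} in ⌊r/20⌋+1 ways. r = 76, 26 → 4 + 2 = 6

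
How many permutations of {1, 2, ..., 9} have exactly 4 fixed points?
Choose the 4 fixed points C(9,4) = 126, derange the rest: !5 = Σ_{j=0}^{5} (-1)^j·5!/j! = 120 - 120 + 60 - 20 + 5 - 1 = 44. Product = 126 × 44 = 5544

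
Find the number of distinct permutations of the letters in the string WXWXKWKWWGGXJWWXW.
17! / (4! × 1! × 2! × 8! × 2!) = 91891800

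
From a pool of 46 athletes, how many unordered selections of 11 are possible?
C(46,11) = 46!/(11!×35!) = 13340783196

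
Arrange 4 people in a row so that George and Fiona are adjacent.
Treat as block: (4-1)! × 2! = 6 × 2 = 12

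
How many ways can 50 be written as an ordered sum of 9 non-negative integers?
C(50+9-1, 9-1) = C(58, 8) = 1916797311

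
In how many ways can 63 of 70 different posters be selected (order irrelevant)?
C(70,63) = 70!/(63!×7!) = 1198774720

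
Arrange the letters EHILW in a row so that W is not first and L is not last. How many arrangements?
By inclusion-exclusion: 5! - 2×(5-1)! + (5-2)! = 120 - 48 + 6 = 78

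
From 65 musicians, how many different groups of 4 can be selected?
C(65,4) = 65!/(4!×61!) = 677040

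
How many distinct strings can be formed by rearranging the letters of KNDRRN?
6! / (1! × 2! × 1! × 2!) = 180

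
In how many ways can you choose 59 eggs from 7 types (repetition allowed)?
C(59+7-1, 7-1) = C(65, 6) = 82598880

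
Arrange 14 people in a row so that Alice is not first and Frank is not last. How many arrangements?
By inclusion-exclusion: 14! - 2×(14-1)! + (14-2)! = 87178291200 - 12454041600 + 479001600 = 75203251200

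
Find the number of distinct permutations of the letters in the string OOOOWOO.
7! / (6! × 1!) = 7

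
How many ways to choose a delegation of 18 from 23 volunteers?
C(23,18) = 23!/(18!×5!) = 33649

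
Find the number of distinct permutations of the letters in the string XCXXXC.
6! / (4! × 2!) = 15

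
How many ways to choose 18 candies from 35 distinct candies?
C(35,18) = 35!/(18!×17!) = 4537567650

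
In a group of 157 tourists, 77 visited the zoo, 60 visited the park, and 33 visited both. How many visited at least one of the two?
|A∪B| = |A| + |B| - |A∩B| = 77 + 60 - 33 = 104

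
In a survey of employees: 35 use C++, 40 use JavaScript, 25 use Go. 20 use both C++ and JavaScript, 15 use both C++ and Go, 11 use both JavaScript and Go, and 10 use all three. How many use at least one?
|A∪B∪C| = 35+40+25-20-15-11+10 = 64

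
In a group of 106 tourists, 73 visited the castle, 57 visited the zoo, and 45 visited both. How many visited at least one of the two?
|A∪B| = |A| + |B| - |A∩B| = 73 + 57 - 45 = 85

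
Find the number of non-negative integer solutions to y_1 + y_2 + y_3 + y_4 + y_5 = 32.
C(32+5-1, 5-1) = C(36, 4) = 58905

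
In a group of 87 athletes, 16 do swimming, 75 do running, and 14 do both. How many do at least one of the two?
|A∪B| = |A| + |B| - |A∩B| = 16 + 75 - 14 = 77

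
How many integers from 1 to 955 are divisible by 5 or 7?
⌊955/5⌋ + ⌊955/7⌋ - ⌊955/35⌋ = 191 + 136 - 27 = 300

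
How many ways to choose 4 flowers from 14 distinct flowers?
C(14,4) = 14!/(4!×10!) = 1001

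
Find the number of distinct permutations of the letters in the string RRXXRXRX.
8! / (4! × 4!) = 70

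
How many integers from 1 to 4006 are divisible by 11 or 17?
⌊4006/11⌋ + ⌊4006/17⌋ - ⌊4006/187⌋ = 364 + 235 - 21 = 578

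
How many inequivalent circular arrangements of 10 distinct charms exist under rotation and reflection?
(10-1)!/2 = 362880/2 = 181440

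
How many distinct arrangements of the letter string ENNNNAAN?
8! / (1! × 5! × 2!) = 168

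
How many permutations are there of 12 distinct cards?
12! = 479001600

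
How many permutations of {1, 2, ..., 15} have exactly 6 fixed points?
Choose the 6 fixed points C(15,6) = 5005, derange the rest: !9 = Σ_{j=0}^{9} (-1)^j·9!/j! = 362880 - 362880 + 181440 - 60480 + 15120 - 3024 + 504 - 72 + 9 - 1 = 133496. Product = 5005 × 133496 = 668147480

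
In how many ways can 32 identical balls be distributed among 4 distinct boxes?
C(32+4-1, 4-1) = C(35, 3) = 6545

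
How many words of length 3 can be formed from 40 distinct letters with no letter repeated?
P(40,3) = 40!/(40-3)! = 59280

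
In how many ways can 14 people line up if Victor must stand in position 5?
Fix one position: (14-1)! = 6227020800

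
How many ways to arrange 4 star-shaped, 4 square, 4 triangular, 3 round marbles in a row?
15! / (4! × 4! × 4! × 3!) = 15765750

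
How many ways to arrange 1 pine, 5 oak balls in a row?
6! / (1! × 5!) = 6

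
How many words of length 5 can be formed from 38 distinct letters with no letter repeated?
P(38,5) = 38!/(38-5)! = 60233040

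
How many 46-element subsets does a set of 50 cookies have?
C(50,46) = 50!/(46!×4!) = 230300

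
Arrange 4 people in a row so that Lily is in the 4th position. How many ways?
Fix one position: (4-1)! = 6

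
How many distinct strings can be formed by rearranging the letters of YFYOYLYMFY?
10! / (2! × 1! × 1! × 1! × 5!) = 15120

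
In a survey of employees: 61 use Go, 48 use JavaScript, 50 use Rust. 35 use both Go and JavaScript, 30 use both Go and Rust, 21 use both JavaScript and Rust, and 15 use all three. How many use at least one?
|A∪B∪C| = 61+48+50-35-30-21+15 = 88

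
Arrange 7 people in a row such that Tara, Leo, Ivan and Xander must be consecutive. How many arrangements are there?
Treat the 4 as one block: (7-4+1)! × 4! = 24 × 24 = 576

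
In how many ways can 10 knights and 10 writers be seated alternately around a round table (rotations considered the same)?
Fix one of the knights: (10-1)! ways for the remaining knights, × 10! ways for the writers = 362880 × 3628800 = 1316818944000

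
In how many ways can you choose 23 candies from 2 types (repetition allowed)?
C(23+2-1, 2-1) = C(24, 1) = 24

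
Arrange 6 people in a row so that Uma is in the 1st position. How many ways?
Fix one position: (6-1)! = 120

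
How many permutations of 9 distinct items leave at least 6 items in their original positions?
Exactly j fixed points: C(9,j)·!(9-j); sum over j ≥ 6 (derangement numbers via !m = (m-1)·(!(m-1) + !(m-2)): !0..!3 = 1, 0, 1, 2). Σ_{j=6}^{9} C(9,j)·!(9-j) = C(9,6)·!3 + C(9,7)·!2 + C(9,8)·!1 + C(9,9)·!0 = 84·2 + 36·1 + 9·0 + 1·1 = 205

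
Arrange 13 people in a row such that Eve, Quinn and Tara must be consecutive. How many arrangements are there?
Treat the 3 as one block: (13-3+1)! × 3! = 39916800 × 6 = 239500800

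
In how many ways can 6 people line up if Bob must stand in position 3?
Fix one position: (6-1)! = 120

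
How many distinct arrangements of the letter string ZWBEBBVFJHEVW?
13! / (2! × 1! × 1! × 1! × 2! × 2! × 1! × 3!) = 129729600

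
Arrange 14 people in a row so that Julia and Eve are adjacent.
Treat as block: (14-1)! × 2! = 6227020800 × 2 = 12454041600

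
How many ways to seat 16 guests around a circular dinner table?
Circular: fix one position, arrange the rest. (16-1)! = 1307674368000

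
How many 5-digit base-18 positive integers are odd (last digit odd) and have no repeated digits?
Last∈{1,3,5,7,9,11,13,15,17}. Last=0: 0. Last nonzero: 9×16×P(16,3) = 483840. Total = 483840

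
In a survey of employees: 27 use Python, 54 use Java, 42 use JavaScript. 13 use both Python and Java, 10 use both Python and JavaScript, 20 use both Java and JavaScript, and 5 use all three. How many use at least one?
|A∪B∪C| = 27+54+42-13-10-20+5 = 85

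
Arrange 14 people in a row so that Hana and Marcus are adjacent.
Treat as block: (14-1)! × 2! = 6227020800 × 2 = 12454041600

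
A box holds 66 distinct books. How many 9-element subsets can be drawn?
C(66,9) = 66!/(9!×57!) = 37014131440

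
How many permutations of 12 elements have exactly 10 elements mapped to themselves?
Choose the 10 fixed points C(12,10) = 66, derange the rest: !2 = Σ_{j=0}^{2} (-1)^j·2!/j! = 2 - 2 + 1 = 1. Product = 66 × 1 = 66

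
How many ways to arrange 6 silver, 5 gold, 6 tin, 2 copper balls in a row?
19! / (6! × 5! × 6! × 2!) = 977728752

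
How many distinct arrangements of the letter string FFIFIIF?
7! / (3! × 4!) = 35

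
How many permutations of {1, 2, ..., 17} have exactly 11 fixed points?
Choose the 11 fixed points C(17,11) = 12376, derange the rest: !6 = Σ_{j=0}^{6} (-1)^j·6!/j! = 720 - 720 + 360 - 120 + 30 - 6 + 1 = 265. Product = 12376 × 265 = 3279640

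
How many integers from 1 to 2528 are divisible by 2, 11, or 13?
⌊2528/2⌋+⌊2528/11⌋+⌊2528/13⌋ - ⌊2528/22⌋-⌊2528/26⌋-⌊2528/143⌋ + ⌊2528/286⌋ = 1264+229+194 - 114-97-17 + 8 = 1467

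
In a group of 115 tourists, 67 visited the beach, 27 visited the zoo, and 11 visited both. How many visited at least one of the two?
|A∪B| = |A| + |B| - |A∩B| = 67 + 27 - 11 = 83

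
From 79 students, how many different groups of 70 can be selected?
C(79,70) = 79!/(70!×9!) = 205811513765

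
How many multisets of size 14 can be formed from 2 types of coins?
C(14+2-1, 2-1) = C(15, 1) = 15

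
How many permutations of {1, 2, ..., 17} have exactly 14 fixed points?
Choose the 14 fixed points C(17,14) = 680, derange the rest: !3 = Σ_{j=0}^{3} (-1)^j·3!/j! = 6 - 6 + 3 - 1 = 2. Product = 680 × 2 = 1360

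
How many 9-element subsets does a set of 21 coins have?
C(21,9) = 21!/(9!×12!) = 293930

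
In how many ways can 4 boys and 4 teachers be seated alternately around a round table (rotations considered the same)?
Fix one of the boys: (4-1)! ways for the remaining boys, × 4! ways for the teachers = 6 × 24 = 144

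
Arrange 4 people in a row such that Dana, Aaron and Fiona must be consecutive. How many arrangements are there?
Treat the 3 as one block: (4-3+1)! × 3! = 2 × 6 = 12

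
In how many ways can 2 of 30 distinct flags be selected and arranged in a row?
P(30,2) = 30!/(30-2)! = 870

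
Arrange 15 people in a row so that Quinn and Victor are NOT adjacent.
Total - adjacent = 15! - (15-1)!×2 = 1307674368000 - 174356582400 = 1133317785600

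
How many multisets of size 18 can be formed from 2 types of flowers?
C(18+2-1, 2-1) = C(19, 1) = 19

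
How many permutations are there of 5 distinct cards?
5! = 120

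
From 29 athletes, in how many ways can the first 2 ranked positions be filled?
P(29,2) = 29!/(29-2)! = 812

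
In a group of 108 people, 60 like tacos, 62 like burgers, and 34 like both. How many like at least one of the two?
|A∪B| = |A| + |B| - |A∩B| = 60 + 62 - 34 = 88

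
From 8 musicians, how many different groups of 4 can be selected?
C(8,4) = 8!/(4!×4!) = 70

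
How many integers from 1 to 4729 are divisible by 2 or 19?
⌊4729/2⌋ + ⌊4729/19⌋ - ⌊4729/38⌋ = 2364 + 248 - 124 = 2488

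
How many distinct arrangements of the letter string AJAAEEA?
7! / (1! × 2! × 4!) = 105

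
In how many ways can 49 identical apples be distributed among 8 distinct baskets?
C(49+8-1, 8-1) = C(56, 7) = 231917400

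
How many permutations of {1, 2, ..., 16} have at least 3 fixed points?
Exactly j fixed points: C(16,j)·!(16-j); sum over j ≥ 3 (derangement numbers via !m = (m-1)·(!(m-1) + !(m-2)): !0..!13 = 1, 0, 1, 2, 9, 44, 265, 1854, 14833, 133496, 1334961, 14684570, 176214841, 2290792932). Σ_{j=3}^{16} C(16,j)·!(16-j) = C(16,3)·!13 + C(16,4)·!12 + C(16,5)·!11 + C(16,6)·!10 + C(16,7)·!9 + C(16,8)·!8 + C(16,9)·!7 + C(16,10)·!6 + C(16,11)·!5 + C(16,12)·!4 + C(16,13)·!3 + C(16,14)·!2 + C(16,15)·!1 + C(16,16)·!0 = 560·2290792932 + 1820·176214841 + 4368·14684570 + 8008·1334961 + 11440·133496 + 12870·14833 + 11440·1854 + 8008·265 + 4368·44 + 1820·9 + 560·2 + 120·1 + 16·0 + 1·1 = 1680129258631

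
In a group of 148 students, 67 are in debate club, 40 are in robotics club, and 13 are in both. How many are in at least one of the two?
|A∪B| = |A| + |B| - |A∩B| = 67 + 40 - 13 = 94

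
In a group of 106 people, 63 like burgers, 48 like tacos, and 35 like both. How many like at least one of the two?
|A∪B| = |A| + |B| - |A∩B| = 63 + 48 - 35 = 76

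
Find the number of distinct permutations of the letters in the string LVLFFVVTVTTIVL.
14! / (3! × 3! × 1! × 2! × 5!) = 10090080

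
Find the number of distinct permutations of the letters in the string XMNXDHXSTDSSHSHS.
16! / (1! × 3! × 1! × 1! × 3! × 5! × 2!) = 2421619200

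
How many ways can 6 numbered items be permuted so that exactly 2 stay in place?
Choose the 2 fixed points C(6,2) = 15, derange the rest: !4 = Σ_{j=0}^{4} (-1)^j·4!/j! = 24 - 24 + 12 - 4 + 1 = 9. Product = 15 × 9 = 135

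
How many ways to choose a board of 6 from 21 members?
C(21,6) = 21!/(6!×15!) = 54264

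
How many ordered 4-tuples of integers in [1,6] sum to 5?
Coefficient of x^5 in (x + x² + ... + x^6)^4. By inclusion-exclusion on dice exceeding 6: Σ_j (-1)^j C(4,j)·C(5-1-6j, 3) = C(4,0)·C(4,3) = 1·4 = 4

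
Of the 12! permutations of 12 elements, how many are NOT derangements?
Complement of the derangements. !12 = Σ_{j=0}^{12} (-1)^j·12!/j! = 479001600 - 479001600 + 239500800 - 79833600 + 19958400 - 3991680 + 665280 - 95040 + 11880 - 1320 + 132 - 12 + 1 = 176214841. 12! - !12 = 479001600 - 176214841 = 302786759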